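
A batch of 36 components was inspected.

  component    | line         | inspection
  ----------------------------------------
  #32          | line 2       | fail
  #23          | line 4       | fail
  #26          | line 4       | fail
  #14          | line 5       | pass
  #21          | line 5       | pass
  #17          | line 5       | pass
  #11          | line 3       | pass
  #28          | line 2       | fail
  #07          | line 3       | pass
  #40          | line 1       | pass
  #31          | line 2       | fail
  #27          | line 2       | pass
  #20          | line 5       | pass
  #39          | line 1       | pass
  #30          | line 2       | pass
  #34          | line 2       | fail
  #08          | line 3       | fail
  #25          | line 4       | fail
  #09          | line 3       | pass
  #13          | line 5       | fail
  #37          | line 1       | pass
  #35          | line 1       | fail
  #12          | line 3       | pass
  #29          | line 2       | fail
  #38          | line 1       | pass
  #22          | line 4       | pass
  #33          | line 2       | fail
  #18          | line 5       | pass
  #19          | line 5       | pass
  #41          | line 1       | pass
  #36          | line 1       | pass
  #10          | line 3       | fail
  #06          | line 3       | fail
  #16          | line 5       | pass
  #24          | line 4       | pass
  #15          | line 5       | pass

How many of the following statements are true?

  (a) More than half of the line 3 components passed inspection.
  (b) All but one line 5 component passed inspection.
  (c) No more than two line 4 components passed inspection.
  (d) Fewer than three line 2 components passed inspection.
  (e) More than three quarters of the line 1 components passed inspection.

(a) line 3: |A| = 7, |A ∩ B| = 4; needs |A ∩ B| > |A ∖ B| — true.
(b) line 5: |A| = 9, |A ∩ B| = 8; needs |A ∖ B| = 1 — true.
(c) line 4: |A| = 5, |A ∩ B| = 2; needs |A ∩ B| ≤ 2 — true.
(d) line 2: |A| = 8, |A ∩ B| = 2; needs |A ∩ B| < 3 — true.
(e) line 1: |A| = 7, |A ∩ B| = 6; needs |A ∩ B| / |A| > 3/4 — true.

5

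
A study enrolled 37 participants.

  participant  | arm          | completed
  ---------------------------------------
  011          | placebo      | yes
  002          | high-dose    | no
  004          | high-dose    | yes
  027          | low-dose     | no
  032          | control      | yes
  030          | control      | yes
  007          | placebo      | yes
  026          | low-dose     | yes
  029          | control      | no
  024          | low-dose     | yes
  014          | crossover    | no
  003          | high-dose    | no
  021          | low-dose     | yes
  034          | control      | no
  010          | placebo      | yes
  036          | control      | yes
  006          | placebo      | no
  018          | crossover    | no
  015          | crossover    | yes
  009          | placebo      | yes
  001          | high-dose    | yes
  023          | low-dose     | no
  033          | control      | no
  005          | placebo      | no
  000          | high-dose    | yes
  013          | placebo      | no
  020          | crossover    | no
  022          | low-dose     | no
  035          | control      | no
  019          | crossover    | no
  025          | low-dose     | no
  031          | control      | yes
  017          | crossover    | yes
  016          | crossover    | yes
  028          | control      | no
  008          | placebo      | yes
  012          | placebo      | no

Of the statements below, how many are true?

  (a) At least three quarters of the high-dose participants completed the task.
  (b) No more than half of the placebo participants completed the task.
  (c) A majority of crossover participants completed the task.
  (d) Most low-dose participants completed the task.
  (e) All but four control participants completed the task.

(a) high-dose: |A| = 5, |A ∩ B| = 3; needs |A ∩ B| / |A| ≥ 3/4 — false.
(b) placebo: |A| = 9, |A ∩ B| = 5; needs |A ∩ B| ≤ |A ∖ B| — false.
(c) crossover: |A| = 7, |A ∩ B| = 3; needs |A ∩ B| > |A ∖ B| — false.
(d) low-dose: |A| = 7, |A ∩ B| = 3; needs |A ∩ B| > |A ∖ B| — false.
(e) control: |A| = 9, |A ∩ B| = 4; needs |A ∖ B| = 4 — false.

0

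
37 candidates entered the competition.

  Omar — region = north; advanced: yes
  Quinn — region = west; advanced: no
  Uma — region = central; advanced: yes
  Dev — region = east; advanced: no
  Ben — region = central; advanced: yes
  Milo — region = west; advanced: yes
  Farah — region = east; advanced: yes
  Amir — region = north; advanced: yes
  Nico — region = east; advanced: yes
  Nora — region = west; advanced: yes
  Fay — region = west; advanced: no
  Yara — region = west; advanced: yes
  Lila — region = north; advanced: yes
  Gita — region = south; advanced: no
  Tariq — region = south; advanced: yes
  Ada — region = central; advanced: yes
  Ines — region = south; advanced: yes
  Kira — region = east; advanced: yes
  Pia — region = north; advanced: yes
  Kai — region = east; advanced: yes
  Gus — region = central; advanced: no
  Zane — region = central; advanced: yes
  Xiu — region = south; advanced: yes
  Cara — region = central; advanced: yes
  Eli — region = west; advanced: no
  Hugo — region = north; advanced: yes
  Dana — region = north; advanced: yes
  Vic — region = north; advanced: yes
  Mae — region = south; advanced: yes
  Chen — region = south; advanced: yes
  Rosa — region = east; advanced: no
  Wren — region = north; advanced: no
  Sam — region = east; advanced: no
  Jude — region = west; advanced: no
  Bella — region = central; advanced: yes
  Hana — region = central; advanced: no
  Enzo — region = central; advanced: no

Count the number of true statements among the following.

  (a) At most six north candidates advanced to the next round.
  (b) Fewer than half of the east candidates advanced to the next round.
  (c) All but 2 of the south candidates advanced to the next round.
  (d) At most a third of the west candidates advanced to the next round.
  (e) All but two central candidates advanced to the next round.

(a) north: |A| = 8, |A ∩ B| = 7; needs |A ∩ B| ≤ 6 — false.
(b) east: |A| = 7, |A ∩ B| = 4; needs |A ∩ B| < |A ∖ B| — false.
(c) south: |A| = 6, |A ∩ B| = 5; needs |A ∖ B| = 2 — false.
(d) west: |A| = 7, |A ∩ B| = 3; needs |A ∩ B| / |A| ≤ 1/3 — false.
(e) central: |A| = 9, |A ∩ B| = 6; needs |A ∖ B| = 2 — false.

0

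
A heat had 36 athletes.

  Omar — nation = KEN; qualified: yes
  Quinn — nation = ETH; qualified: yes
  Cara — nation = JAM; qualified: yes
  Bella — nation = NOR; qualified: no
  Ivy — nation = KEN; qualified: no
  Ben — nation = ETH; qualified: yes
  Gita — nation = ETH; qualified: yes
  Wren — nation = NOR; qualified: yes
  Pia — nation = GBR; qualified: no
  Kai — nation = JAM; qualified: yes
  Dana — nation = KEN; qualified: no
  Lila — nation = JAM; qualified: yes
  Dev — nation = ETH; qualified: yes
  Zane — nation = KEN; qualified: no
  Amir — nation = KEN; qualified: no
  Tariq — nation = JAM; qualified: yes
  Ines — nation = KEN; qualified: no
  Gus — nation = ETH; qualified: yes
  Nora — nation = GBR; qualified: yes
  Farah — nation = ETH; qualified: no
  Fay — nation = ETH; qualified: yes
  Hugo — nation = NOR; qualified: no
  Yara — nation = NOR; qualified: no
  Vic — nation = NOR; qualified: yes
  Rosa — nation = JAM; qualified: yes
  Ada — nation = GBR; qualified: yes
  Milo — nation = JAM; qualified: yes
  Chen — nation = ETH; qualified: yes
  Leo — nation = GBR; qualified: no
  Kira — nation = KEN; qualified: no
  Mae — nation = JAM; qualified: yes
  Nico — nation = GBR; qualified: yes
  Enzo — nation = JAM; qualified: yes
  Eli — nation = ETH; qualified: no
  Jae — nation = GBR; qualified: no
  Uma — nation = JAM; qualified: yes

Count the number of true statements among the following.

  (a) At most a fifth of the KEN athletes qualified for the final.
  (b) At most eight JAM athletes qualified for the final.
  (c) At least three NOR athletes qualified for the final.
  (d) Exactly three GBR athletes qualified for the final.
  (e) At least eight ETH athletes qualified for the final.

2

(a) KEN: |A| = 7, |A ∩ B| = 1; needs |A ∩ B| / |A| ≤ 1/5 — true.
(b) JAM: |A| = 9, |A ∩ B| = 9; needs |A ∩ B| ≤ 8 — false.
(c) NOR: |A| = 5, |A ∩ B| = 2; needs |A ∩ B| ≥ 3 — false.
(d) GBR: |A| = 6, |A ∩ B| = 3; needs |A ∩ B| = 3 — true.
(e) ETH: |A| = 9, |A ∩ B| = 7; needs |A ∩ B| ≥ 8 — false.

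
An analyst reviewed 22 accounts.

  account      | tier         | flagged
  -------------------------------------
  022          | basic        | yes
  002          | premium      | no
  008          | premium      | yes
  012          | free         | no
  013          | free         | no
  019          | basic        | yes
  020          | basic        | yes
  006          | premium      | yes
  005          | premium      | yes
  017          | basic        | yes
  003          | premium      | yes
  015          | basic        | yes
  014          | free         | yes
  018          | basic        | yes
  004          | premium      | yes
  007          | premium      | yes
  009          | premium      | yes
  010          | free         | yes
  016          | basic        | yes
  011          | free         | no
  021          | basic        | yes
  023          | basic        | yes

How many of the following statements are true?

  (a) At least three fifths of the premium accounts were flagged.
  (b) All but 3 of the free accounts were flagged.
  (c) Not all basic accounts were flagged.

(a) premium: |A| = 8, |A ∩ B| = 7; needs |A ∩ B| / |A| ≥ 3/5 — true.
(b) free: |A| = 5, |A ∩ B| = 2; needs |A ∖ B| = 3 — true.
(c) basic: |A| = 9, |A ∩ B| = 9; needs A ⊄ B (|A ∖ B| ≥ 1) — false.

2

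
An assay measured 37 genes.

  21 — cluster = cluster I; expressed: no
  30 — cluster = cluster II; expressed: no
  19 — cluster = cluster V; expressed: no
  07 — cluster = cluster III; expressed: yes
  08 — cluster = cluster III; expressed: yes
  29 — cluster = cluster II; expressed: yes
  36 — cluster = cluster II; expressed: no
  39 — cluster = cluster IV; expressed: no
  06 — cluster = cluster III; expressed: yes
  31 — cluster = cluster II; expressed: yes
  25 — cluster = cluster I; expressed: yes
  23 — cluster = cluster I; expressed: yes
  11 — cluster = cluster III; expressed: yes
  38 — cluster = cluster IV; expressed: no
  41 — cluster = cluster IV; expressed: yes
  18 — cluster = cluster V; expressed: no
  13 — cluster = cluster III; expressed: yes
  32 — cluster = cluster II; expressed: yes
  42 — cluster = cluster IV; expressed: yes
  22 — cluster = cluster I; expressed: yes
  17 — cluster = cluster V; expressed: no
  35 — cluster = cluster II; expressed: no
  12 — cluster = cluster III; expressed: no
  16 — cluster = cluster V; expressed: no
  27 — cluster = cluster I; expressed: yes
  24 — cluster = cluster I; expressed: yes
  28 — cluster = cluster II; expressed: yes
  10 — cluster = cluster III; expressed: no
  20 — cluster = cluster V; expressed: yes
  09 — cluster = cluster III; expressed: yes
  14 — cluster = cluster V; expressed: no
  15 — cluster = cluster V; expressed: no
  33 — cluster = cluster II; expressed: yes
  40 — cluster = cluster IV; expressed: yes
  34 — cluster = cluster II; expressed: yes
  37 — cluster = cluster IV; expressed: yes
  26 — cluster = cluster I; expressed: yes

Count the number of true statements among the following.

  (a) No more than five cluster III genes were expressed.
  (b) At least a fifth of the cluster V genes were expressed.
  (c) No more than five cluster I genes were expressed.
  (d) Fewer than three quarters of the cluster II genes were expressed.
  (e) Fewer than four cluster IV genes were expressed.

1

(a) cluster III: |A| = 8, |A ∩ B| = 6; needs |A ∩ B| ≤ 5 — false.
(b) cluster V: |A| = 7, |A ∩ B| = 1; needs |A ∩ B| / |A| ≥ 1/5 — false.
(c) cluster I: |A| = 7, |A ∩ B| = 6; needs |A ∩ B| ≤ 5 — false.
(d) cluster II: |A| = 9, |A ∩ B| = 6; needs |A ∩ B| / |A| < 3/4 — true.
(e) cluster IV: |A| = 6, |A ∩ B| = 4; needs |A ∩ B| < 4 — false.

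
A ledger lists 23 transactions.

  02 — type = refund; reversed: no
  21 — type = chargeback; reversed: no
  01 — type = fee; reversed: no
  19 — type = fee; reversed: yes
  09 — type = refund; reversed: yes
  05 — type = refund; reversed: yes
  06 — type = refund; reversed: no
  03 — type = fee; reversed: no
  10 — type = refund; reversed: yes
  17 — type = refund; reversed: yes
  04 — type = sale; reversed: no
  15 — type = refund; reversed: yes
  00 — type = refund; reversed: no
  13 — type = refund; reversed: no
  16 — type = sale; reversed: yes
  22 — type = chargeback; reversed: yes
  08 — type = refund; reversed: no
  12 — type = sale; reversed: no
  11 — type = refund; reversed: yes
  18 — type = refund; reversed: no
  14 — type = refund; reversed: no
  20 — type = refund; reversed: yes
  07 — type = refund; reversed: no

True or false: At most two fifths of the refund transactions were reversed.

Truth condition: |A ∩ B| / |A| ≤ 2/5.
|A| = 15, |A ∩ B| = 7, |A ∖ B| = 8.
|A ∩ B|/|A| = 7/15, so the statement is false.

False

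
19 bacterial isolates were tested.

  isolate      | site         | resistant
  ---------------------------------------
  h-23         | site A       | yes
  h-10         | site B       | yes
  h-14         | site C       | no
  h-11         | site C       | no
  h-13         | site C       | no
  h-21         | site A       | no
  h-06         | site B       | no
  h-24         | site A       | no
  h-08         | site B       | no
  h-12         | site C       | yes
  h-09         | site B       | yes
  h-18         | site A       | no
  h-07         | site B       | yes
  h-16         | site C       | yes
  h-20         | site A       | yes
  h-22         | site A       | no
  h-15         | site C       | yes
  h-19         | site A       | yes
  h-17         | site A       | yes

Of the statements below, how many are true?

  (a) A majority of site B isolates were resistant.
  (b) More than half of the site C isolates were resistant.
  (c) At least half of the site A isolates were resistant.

2

(a) site B: |A| = 5, |A ∩ B| = 3; needs |A ∩ B| > |A ∖ B| — true.
(b) site C: |A| = 6, |A ∩ B| = 3; needs |A ∩ B| > |A ∖ B| — false.
(c) site A: |A| = 8, |A ∩ B| = 4; needs |A ∩ B| ≥ |A ∖ B| — true.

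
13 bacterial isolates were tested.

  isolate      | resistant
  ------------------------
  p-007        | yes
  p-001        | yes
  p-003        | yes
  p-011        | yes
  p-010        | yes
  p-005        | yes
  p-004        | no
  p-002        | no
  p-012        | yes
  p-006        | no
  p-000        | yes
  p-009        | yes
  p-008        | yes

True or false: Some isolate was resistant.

'Some isolate was resistant' holds iff A ∩ B ≠ ∅ (|A ∩ B| ≥ 1).
A (the restrictor) = {p-007, p-001, p-003, p-011, p-010, p-005, p-004, p-002, p-012, p-006, p-000, p-009, p-008}, |A| = 13.
A ∩ B = {p-007, p-001, p-003, p-011, p-010, p-005, p-012, p-000, p-009, p-008}, so |A ∩ B| = 10.
So the statement is true.

True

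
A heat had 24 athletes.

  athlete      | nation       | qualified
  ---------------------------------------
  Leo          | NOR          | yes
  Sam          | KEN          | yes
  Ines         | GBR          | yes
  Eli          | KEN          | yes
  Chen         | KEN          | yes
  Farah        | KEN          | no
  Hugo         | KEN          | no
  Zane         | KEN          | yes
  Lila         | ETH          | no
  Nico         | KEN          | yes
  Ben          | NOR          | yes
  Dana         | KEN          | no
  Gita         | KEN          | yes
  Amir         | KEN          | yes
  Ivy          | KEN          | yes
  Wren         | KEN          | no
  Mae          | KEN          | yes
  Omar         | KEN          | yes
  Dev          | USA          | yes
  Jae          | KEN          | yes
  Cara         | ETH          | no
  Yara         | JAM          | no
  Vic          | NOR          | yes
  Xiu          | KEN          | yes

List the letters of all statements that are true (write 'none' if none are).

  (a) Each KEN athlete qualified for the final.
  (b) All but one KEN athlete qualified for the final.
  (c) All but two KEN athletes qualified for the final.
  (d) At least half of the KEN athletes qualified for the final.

(d)

|A| = 16, |A ∩ B| = 12, |A ∖ B| = 4.
(a) A ⊆ B, i.e. every element of A is in B (|A ∖ B| = 0): fails.
(b) |A ∖ B| = 1: fails.
(c) |A ∖ B| = 2: fails.
(d) |A ∩ B| ≥ |A ∖ B|: holds.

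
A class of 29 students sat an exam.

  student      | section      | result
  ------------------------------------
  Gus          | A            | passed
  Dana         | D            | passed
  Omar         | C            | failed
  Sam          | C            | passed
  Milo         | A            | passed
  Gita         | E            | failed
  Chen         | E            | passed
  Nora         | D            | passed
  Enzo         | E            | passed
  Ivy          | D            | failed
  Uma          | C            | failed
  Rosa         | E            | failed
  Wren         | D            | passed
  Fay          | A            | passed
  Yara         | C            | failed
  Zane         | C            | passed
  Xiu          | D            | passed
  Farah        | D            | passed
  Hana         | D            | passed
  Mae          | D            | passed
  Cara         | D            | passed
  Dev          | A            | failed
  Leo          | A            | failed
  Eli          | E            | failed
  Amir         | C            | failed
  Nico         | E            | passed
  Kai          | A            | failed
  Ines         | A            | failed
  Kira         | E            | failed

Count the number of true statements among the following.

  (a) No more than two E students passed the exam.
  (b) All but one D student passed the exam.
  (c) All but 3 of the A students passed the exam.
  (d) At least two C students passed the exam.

(a) E: |A| = 7, |A ∩ B| = 3; needs |A ∩ B| ≤ 2 — false.
(b) D: |A| = 9, |A ∩ B| = 8; needs |A ∖ B| = 1 — true.
(c) A: |A| = 7, |A ∩ B| = 3; needs |A ∖ B| = 3 — false.
(d) C: |A| = 6, |A ∩ B| = 2; needs |A ∩ B| ≥ 2 — true.

2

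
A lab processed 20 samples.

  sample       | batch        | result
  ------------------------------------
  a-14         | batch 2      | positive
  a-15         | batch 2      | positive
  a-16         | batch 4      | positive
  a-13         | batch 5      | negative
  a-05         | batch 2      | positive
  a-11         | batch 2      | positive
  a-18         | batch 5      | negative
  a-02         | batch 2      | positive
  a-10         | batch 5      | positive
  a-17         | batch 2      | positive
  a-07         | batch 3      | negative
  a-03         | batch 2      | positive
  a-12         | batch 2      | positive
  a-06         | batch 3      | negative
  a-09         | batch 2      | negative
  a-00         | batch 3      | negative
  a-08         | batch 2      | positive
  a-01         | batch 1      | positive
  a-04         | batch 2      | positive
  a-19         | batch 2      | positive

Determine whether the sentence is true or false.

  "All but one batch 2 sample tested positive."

Truth condition: |A ∖ B| = 1.
A (the restrictor) = {a-14, a-15, a-05, a-11, a-02, a-17, a-03, a-12, a-09, a-08, a-04, a-19}, |A| = 12.
A ∖ B = {a-09}, so |A ∖ B| = 1.
|A ∖ B| = 1, so the statement is true.

True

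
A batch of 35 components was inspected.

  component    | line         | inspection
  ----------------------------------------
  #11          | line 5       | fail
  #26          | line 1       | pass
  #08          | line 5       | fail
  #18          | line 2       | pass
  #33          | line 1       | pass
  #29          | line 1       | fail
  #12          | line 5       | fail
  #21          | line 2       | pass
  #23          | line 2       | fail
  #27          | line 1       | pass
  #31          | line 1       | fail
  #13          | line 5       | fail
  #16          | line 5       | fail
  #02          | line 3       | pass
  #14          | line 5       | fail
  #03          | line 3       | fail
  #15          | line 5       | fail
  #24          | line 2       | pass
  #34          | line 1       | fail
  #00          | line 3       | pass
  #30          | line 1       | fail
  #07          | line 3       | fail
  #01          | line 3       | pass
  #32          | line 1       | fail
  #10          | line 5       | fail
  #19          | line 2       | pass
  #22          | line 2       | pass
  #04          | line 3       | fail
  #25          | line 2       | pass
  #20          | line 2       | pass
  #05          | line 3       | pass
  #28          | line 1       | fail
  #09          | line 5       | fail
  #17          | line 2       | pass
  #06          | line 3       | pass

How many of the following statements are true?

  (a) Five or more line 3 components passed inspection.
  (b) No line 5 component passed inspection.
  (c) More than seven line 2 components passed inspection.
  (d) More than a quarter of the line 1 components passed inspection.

4

(a) line 3: |A| = 8, |A ∩ B| = 5; needs |A ∩ B| ≥ 5 — true.
(b) line 5: |A| = 9, |A ∩ B| = 0; needs A ∩ B = ∅ (|A ∩ B| = 0) — true.
(c) line 2: |A| = 9, |A ∩ B| = 8; needs |A ∩ B| > 7 — true.
(d) line 1: |A| = 9, |A ∩ B| = 3; needs |A ∩ B| / |A| > 1/4 — true.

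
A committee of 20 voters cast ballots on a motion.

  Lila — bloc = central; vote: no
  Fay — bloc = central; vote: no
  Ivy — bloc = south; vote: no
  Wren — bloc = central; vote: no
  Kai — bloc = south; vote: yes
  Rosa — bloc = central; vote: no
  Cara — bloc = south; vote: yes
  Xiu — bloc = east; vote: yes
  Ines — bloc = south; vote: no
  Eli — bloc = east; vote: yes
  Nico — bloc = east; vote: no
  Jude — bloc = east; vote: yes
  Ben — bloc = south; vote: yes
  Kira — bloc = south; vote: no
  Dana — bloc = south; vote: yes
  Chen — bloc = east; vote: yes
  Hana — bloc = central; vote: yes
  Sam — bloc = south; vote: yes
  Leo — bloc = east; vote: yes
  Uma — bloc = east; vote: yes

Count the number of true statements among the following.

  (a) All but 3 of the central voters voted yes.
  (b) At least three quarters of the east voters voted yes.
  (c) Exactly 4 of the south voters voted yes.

(a) central: |A| = 5, |A ∩ B| = 1; needs |A ∖ B| = 3 — false.
(b) east: |A| = 7, |A ∩ B| = 6; needs |A ∩ B| / |A| ≥ 3/4 — true.
(c) south: |A| = 8, |A ∩ B| = 5; needs |A ∩ B| = 4 — false.

1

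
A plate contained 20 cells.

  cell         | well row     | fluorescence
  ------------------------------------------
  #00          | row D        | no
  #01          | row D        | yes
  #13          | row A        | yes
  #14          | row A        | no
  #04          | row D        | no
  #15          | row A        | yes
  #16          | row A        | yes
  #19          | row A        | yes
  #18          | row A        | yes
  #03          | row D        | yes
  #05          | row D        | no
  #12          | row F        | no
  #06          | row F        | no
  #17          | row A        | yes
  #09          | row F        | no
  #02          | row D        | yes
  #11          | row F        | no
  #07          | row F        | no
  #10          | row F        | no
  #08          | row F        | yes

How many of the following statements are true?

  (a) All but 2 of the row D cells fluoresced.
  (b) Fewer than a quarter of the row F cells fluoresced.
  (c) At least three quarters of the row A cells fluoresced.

(a) row D: |A| = 6, |A ∩ B| = 3; needs |A ∖ B| = 2 — false.
(b) row F: |A| = 7, |A ∩ B| = 1; needs |A ∩ B| / |A| < 1/4 — true.
(c) row A: |A| = 7, |A ∩ B| = 6; needs |A ∩ B| / |A| ≥ 3/4 — true.

2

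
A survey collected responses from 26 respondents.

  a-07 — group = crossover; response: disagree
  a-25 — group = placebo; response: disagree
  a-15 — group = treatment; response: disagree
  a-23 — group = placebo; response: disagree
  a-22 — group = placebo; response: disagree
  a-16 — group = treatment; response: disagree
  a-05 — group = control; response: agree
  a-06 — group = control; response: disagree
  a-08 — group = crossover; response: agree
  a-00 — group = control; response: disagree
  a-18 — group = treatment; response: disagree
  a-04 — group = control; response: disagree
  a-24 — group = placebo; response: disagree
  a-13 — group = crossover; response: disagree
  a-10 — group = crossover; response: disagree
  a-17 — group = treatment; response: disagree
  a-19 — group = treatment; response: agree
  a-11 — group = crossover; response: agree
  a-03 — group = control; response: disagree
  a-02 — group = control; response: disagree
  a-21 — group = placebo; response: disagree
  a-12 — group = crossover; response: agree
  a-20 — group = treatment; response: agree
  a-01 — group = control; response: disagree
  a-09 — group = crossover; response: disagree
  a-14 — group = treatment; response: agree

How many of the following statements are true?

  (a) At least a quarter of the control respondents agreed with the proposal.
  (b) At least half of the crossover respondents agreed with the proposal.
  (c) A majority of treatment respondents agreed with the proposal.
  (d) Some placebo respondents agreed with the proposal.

0

(a) control: |A| = 7, |A ∩ B| = 1; needs |A ∩ B| / |A| ≥ 1/4 — false.
(b) crossover: |A| = 7, |A ∩ B| = 3; needs |A ∩ B| ≥ |A ∖ B| — false.
(c) treatment: |A| = 7, |A ∩ B| = 3; needs |A ∩ B| > |A ∖ B| — false.
(d) placebo: |A| = 5, |A ∩ B| = 0; needs A ∩ B ≠ ∅ (|A ∩ B| ≥ 1) — false.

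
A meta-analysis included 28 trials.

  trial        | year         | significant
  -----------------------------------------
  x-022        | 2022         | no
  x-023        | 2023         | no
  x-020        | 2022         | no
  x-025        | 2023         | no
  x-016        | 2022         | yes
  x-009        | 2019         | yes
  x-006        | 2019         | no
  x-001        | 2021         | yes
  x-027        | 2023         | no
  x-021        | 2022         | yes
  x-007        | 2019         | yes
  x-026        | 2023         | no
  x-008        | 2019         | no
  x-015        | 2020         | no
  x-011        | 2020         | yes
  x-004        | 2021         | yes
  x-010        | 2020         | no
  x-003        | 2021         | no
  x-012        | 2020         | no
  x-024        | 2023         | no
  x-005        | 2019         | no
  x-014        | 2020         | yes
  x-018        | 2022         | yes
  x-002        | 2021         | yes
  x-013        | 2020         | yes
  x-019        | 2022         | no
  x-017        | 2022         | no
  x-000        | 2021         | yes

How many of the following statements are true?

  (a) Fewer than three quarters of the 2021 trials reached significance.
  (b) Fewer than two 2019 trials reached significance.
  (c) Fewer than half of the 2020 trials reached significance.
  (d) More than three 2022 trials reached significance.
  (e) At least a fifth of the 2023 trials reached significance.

0

(a) 2021: |A| = 5, |A ∩ B| = 4; needs |A ∩ B| / |A| < 3/4 — false.
(b) 2019: |A| = 5, |A ∩ B| = 2; needs |A ∩ B| < 2 — false.
(c) 2020: |A| = 6, |A ∩ B| = 3; needs |A ∩ B| < |A ∖ B| — false.
(d) 2022: |A| = 7, |A ∩ B| = 3; needs |A ∩ B| > 3 — false.
(e) 2023: |A| = 5, |A ∩ B| = 0; needs |A ∩ B| / |A| ≥ 1/5 — false.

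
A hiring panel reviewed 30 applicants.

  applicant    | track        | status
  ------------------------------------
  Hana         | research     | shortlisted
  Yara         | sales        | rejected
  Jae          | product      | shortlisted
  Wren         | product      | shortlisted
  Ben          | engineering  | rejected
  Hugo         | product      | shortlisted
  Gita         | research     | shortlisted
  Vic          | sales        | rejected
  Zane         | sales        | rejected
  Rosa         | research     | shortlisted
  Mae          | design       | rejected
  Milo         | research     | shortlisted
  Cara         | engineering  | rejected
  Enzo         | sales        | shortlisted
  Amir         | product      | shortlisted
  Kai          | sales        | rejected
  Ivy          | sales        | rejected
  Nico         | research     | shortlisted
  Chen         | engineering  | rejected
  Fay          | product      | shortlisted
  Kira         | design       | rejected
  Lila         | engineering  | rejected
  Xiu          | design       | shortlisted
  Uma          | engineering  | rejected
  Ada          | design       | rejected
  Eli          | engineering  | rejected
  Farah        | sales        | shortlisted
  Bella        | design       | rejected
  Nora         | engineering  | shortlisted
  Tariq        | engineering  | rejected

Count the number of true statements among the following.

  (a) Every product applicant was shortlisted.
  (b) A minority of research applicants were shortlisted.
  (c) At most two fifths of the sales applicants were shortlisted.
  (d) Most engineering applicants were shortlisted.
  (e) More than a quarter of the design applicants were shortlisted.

2

(a) product: |A| = 5, |A ∩ B| = 5; needs A ⊆ B, i.e. every element of A is in B (|A ∖ B| = 0) — true.
(b) research: |A| = 5, |A ∩ B| = 5; needs |A ∩ B| < |A ∖ B| — false.
(c) sales: |A| = 7, |A ∩ B| = 2; needs |A ∩ B| / |A| ≤ 2/5 — true.
(d) engineering: |A| = 8, |A ∩ B| = 1; needs |A ∩ B| > |A ∖ B| — false.
(e) design: |A| = 5, |A ∩ B| = 1; needs |A ∩ B| / |A| > 1/4 — false.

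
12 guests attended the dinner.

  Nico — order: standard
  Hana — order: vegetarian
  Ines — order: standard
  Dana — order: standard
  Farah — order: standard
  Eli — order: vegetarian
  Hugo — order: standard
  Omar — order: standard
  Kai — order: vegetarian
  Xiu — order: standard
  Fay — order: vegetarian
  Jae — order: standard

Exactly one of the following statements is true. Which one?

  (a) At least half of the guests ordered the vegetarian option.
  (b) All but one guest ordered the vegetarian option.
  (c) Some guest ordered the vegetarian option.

(c)

|A| = 12, |A ∩ B| = 4, |A ∖ B| = 8.
(a) requires |A ∩ B| ≥ |A ∖ B|: false.
(b) requires |A ∖ B| = 1: false.
(c) requires A ∩ B ≠ ∅ (|A ∩ B| ≥ 1): true.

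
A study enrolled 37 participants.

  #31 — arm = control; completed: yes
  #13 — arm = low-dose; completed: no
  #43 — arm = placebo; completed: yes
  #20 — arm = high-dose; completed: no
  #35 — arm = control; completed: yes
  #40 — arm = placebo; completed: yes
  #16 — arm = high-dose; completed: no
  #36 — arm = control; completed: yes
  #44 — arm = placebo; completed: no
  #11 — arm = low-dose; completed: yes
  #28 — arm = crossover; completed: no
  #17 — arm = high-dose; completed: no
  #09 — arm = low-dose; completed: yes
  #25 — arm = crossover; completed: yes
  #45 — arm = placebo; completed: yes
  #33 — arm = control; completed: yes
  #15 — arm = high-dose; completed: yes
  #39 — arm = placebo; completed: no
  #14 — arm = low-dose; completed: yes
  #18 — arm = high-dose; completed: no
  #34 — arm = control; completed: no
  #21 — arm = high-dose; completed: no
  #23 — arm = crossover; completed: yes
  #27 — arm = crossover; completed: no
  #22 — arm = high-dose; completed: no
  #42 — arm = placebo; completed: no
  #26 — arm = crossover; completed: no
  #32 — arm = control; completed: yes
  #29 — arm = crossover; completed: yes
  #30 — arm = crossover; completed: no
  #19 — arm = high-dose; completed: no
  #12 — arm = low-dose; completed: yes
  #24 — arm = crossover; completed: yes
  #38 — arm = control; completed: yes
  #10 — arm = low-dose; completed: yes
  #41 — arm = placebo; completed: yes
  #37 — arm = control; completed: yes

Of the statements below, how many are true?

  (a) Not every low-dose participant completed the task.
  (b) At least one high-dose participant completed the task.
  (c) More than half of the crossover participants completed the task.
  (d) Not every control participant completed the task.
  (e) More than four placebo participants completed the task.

3

(a) low-dose: |A| = 6, |A ∩ B| = 5; needs A ⊄ B (|A ∖ B| ≥ 1) — true.
(b) high-dose: |A| = 8, |A ∩ B| = 1; needs A ∩ B ≠ ∅ (|A ∩ B| ≥ 1) — true.
(c) crossover: |A| = 8, |A ∩ B| = 4; needs |A ∩ B| > |A ∖ B| — false.
(d) control: |A| = 8, |A ∩ B| = 7; needs A ⊄ B (|A ∖ B| ≥ 1) — true.
(e) placebo: |A| = 7, |A ∩ B| = 4; needs |A ∩ B| > 4 — false.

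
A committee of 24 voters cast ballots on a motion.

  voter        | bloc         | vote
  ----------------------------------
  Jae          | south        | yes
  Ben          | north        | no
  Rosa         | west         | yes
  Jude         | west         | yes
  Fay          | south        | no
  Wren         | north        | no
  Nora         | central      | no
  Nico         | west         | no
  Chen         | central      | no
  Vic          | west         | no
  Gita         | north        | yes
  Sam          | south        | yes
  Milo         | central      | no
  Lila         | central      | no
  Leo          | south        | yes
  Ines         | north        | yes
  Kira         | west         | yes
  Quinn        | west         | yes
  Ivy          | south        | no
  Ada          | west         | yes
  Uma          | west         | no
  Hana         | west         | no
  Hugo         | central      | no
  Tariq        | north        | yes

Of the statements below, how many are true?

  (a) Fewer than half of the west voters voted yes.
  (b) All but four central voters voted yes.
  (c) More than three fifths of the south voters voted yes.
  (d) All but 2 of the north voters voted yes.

1

(a) west: |A| = 9, |A ∩ B| = 5; needs |A ∩ B| < |A ∖ B| — false.
(b) central: |A| = 5, |A ∩ B| = 0; needs |A ∖ B| = 4 — false.
(c) south: |A| = 5, |A ∩ B| = 3; needs |A ∩ B| / |A| > 3/5 — false.
(d) north: |A| = 5, |A ∩ B| = 3; needs |A ∖ B| = 2 — true.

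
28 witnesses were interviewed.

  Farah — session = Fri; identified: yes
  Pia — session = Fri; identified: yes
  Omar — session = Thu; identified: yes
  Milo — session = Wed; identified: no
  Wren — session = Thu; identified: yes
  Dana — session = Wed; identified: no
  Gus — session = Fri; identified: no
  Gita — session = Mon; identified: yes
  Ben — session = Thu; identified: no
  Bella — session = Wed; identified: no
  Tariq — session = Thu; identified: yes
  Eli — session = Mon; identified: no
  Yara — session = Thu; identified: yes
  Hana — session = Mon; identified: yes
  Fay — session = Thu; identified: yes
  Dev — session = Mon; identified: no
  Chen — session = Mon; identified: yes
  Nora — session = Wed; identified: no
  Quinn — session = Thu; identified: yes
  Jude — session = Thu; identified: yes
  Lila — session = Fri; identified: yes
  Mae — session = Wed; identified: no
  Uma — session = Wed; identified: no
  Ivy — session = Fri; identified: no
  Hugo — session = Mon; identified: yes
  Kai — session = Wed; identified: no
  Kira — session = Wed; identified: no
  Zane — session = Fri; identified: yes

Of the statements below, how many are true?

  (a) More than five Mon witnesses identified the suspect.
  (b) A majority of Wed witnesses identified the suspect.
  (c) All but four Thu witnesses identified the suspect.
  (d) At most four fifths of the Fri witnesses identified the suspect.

(a) Mon: |A| = 6, |A ∩ B| = 4; needs |A ∩ B| > 5 — false.
(b) Wed: |A| = 8, |A ∩ B| = 0; needs |A ∩ B| > |A ∖ B| — false.
(c) Thu: |A| = 8, |A ∩ B| = 7; needs |A ∖ B| = 4 — false.
(d) Fri: |A| = 6, |A ∩ B| = 4; needs |A ∩ B| / |A| ≤ 4/5 — true.

1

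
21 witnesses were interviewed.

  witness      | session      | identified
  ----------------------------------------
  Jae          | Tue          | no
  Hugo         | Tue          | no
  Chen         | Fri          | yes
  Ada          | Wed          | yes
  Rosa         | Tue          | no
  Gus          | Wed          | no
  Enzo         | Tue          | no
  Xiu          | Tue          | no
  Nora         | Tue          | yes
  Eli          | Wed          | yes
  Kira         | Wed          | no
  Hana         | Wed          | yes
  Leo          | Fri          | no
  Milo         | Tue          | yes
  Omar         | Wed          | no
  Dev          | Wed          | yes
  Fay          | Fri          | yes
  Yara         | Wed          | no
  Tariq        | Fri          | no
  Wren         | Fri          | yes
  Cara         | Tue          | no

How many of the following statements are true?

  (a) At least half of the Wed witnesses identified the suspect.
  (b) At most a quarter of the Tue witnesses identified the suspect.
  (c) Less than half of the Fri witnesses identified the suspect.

(a) Wed: |A| = 8, |A ∩ B| = 4; needs |A ∩ B| ≥ |A ∖ B| — true.
(b) Tue: |A| = 8, |A ∩ B| = 2; needs |A ∩ B| / |A| ≤ 1/4 — true.
(c) Fri: |A| = 5, |A ∩ B| = 3; needs |A ∩ B| < |A ∖ B| — false.

2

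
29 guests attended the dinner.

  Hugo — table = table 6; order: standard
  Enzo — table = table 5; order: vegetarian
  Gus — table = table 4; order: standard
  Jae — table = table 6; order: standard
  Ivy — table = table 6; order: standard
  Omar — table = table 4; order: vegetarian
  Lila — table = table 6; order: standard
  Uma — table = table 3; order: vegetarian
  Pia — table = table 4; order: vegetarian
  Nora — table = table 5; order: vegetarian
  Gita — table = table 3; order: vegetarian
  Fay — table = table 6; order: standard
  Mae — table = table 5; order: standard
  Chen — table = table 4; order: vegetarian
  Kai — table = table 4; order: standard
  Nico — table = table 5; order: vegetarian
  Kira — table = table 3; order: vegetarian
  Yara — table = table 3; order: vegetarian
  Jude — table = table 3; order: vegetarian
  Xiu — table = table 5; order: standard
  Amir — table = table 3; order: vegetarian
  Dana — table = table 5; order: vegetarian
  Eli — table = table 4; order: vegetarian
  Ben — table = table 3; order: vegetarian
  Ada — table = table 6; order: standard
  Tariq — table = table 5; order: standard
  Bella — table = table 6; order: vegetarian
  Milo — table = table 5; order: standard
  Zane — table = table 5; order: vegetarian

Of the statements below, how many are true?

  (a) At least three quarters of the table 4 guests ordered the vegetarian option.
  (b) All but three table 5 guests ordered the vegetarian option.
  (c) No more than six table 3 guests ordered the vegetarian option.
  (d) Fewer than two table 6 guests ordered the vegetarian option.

(a) table 4: |A| = 6, |A ∩ B| = 4; needs |A ∩ B| / |A| ≥ 3/4 — false.
(b) table 5: |A| = 9, |A ∩ B| = 5; needs |A ∖ B| = 3 — false.
(c) table 3: |A| = 7, |A ∩ B| = 7; needs |A ∩ B| ≤ 6 — false.
(d) table 6: |A| = 7, |A ∩ B| = 1; needs |A ∩ B| < 2 — true.

1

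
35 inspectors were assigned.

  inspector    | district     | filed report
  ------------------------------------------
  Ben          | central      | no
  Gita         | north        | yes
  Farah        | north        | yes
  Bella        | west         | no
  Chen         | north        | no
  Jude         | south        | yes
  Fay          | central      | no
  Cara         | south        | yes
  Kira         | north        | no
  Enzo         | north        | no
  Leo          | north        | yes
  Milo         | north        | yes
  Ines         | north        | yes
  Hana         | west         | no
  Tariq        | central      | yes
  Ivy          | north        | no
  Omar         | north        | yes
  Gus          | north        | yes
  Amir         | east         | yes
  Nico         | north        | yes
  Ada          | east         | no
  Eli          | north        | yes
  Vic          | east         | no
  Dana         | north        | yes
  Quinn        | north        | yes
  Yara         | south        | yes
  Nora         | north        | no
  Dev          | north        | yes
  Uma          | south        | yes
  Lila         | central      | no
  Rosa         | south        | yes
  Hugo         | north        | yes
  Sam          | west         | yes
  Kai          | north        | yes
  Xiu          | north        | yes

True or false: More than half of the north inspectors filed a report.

True

'More than half of the north inspectors filed a report' holds iff |A ∩ B| > |A ∖ B|.
|A| = 20, |A ∩ B| = 15, |A ∖ B| = 5.
15 > 5, so the statement is true.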